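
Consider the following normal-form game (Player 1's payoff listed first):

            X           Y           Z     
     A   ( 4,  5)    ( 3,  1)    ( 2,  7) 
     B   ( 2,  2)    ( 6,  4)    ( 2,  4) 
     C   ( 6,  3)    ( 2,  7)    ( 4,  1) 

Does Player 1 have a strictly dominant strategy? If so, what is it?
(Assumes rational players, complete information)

No strictly dominant strategy exists for Player 1

Work:
A strategy strictly dominates another if it gives a strictly higher payoff against every opponent action. Compare each pair of P1's strategies column-by-column:
  A vs B: [4 vs 2, 3 vs 6, 2 vs 2] → A does not strictly dominate B (column Y: 3 ≤ 6)
  A vs C: [4 vs 6, 3 vs 2, 2 vs 4] → A does not strictly dominate C (column X: 4 ≤ 6)
  B vs A: [2 vs 4, 6 vs 3, 2 vs 2] → B does not strictly dominate A (column X: 2 ≤ 4)
  B vs C: [2 vs 6, 6 vs 2, 2 vs 4] → B does not strictly dominate C (column X: 2 ≤ 6)
  C vs A: [6 vs 4, 2 vs 3, 4 vs 2] → C does not strictly dominate A (column Y: 2 ≤ 3)
  C vs B: [6 vs 2, 2 vs 6, 4 vs 2] → C does not strictly dominate B (column Y: 2 ≤ 6)
No single strategy strictly dominates all others → no strictly dominant strategy.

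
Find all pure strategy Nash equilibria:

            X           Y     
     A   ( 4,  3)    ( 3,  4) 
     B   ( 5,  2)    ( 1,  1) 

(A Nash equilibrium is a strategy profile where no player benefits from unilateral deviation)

Nash equilibrium: (A, Y), (B, X)

Work:
Best responses:
  P1 vs X: payoffs [4, 5] → best response B (payoff 5)
  P1 vs Y: payoffs [3, 1] → best response A (payoff 3)
  P2 vs A: payoffs [3, 4] → best response Y (payoff 4)
  P2 vs B: payoffs [2, 1] → best response X (payoff 2)
Mutual best responses: (A,Y), (B,X) → Nash equilibria.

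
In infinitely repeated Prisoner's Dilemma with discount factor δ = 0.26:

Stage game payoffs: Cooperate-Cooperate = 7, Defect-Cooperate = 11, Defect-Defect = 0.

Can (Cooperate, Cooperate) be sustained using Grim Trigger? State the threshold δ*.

δ* = 0.3636; since δ = 0.26 < 0.3636, cooperation cannot be sustained

Work:
For Grim Trigger:
Cooperate forever: 7/(1-δ)
Defect then punished: 11 + 0·δ/(1-δ)
Need: 7/(1-δ) ≥ 11 + 0·δ/(1-δ)
Solving: δ ≥ (T-R)/(T-P) = (11-7)/(11-0) = 0.3636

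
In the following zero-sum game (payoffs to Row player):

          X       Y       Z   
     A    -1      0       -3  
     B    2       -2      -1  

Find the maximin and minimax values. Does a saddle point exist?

Maximin = -2, Minimax = -1, Saddle: False

Work:
Row minimums: [-3, -2] → maximin = -2
Column maximums: [2, 0, -1] → minimax = -1
No saddle point (maximin ≠ minimax). Mixed strategy needed.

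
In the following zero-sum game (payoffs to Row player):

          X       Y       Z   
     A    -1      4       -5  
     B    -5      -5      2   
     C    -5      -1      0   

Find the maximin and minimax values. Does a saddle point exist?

Maximin = -5, Minimax = -1, Saddle: False

Work:
Row minimums: [-5, -5, -5] → maximin = -5
Column maximums: [-1, 4, 2] → minimax = -1
No saddle point (maximin ≠ minimax). Mixed strategy needed.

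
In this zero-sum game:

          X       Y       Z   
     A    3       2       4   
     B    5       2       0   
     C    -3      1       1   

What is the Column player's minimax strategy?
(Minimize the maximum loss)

Column should play Y, value = 2

Work:
Column player minimizes Row's maximum payoff:
Column X: max payoff to Row = 5
Column Y: max payoff to Row = 2
Column Z: max payoff to Row = 4
Minimum is 2, achieved by column Y.
Minimax strategy: Y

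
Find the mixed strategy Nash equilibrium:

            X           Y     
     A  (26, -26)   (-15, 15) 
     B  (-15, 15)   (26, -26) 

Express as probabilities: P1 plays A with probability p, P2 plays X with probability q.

p = 0.5, q = 0.5

Work:
Find probabilities that make opponent indifferent:
P2 chooses q to make P1 indifferent between A and B
P1 chooses p to make P2 indifferent between X and Y
Mixed NE: P1 plays (A: 0.5, B: 0.5), P2 plays (X: 0.5, Y: 0.5)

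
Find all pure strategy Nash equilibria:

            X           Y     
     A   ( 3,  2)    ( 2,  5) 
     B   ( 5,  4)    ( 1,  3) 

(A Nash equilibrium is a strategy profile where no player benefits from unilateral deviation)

Nash equilibrium: (A, Y), (B, X)

Work:
Best responses:
  P1 vs X: payoffs [3, 5] → best response B (payoff 5)
  P1 vs Y: payoffs [2, 1] → best response A (payoff 2)
  P2 vs A: payoffs [2, 5] → best response Y (payoff 5)
  P2 vs B: payoffs [4, 3] → best response X (payoff 4)
Mutual best responses: (A,Y), (B,X) → Nash equilibria.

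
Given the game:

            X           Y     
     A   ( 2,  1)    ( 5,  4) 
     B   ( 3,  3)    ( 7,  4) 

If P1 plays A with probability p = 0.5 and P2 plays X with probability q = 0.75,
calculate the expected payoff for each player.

E[P1] = 3.375, E[P2] = 2.5

Work:
E[P1] = p·q·π₁(A,X) + p·(1-q)·π₁(A,Y) + (1-p)·q·π₁(B,X) + (1-p)·(1-q)·π₁(B,Y)
= 0.5·0.75·2 + 0.5·0.25·5 + 0.5·0.75·3 + 0.5·0.25·7
= 3.375

E[P2] = 2.5 (similar calculation)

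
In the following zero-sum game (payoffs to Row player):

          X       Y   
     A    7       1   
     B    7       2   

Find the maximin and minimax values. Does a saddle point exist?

Maximin = 2, Minimax = 2, Saddle: True

Work:
Row minimums: [1, 2] → maximin = 2
Column maximums: [7, 2] → minimax = 2
Saddle point exists! Game value = 2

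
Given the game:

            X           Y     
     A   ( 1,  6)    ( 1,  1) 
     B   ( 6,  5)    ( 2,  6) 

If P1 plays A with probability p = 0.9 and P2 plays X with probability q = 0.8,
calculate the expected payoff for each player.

E[P1] = 1.42, E[P2] = 5.02

Work:
E[P1] = p·q·π₁(A,X) + p·(1-q)·π₁(A,Y) + (1-p)·q·π₁(B,X) + (1-p)·(1-q)·π₁(B,Y)
= 0.9·0.8·1 + 0.9·0.2·1 + 0.1·0.8·6 + 0.1·0.2·2
= 1.42

E[P2] = 5.02 (similar calculation)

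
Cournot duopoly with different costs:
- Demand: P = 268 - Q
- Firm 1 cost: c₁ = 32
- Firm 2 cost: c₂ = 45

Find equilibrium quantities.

q₁* = 83.0, q₂* = 70.0

Work:
Reaction: q₁ = (268 - 32 - q₂)/2
Reaction: q₂ = (268 - 45 - q₁)/2
Solve simultaneously:
q₁* = (268 - 2×32 + 45)/3 = 83.0
q₂* = (268 - 2×45 + 32)/3 = 70.0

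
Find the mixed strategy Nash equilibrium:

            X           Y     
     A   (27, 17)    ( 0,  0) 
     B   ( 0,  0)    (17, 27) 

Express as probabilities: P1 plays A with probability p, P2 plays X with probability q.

p = 0.6136, q = 0.3864

Work:
Find probabilities that make opponent indifferent:
P2 chooses q to make P1 indifferent between A and B
P1 chooses p to make P2 indifferent between X and Y
Mixed NE: P1 plays (A: 0.6136, B: 0.3864), P2 plays (X: 0.3864, Y: 0.6136)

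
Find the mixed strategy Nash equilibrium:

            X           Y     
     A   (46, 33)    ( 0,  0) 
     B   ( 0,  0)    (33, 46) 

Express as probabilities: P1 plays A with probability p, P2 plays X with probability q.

p = 0.5823, q = 0.4177

Work:
Find probabilities that make opponent indifferent:
P2 chooses q to make P1 indifferent between A and B
P1 chooses p to make P2 indifferent between X and Y
Mixed NE: P1 plays (A: 0.5823, B: 0.4177), P2 plays (X: 0.4177, Y: 0.5823)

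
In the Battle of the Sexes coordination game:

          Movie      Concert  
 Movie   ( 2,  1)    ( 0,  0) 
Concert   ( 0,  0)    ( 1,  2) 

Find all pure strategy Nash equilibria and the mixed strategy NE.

Pure NE: (Movie, Movie) and (Concert, Concert); Mixed NE: p = 0.6667, q = 0.3333

Work:
Check pure NE:
(Movie, Movie): (2, 1) - no unilateral deviation beneficial
(Concert, Concert): (1, 2) - no unilateral deviation beneficial
Mixed NE: P1 plays Movie with p = 0.6667, P2 plays Movie with q = 0.3333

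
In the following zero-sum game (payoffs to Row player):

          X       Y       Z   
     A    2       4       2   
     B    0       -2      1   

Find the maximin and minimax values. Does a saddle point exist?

Maximin = 2, Minimax = 2, Saddle: True

Work:
Row minimums: [2, -2] → maximin = 2
Column maximums: [2, 4, 2] → minimax = 2
Saddle point exists! Game value = 2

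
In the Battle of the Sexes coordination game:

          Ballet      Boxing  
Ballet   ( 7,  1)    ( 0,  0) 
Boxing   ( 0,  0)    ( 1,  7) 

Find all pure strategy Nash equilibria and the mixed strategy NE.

Pure NE: (Ballet, Ballet) and (Boxing, Boxing); Mixed NE: p = 0.875, q = 0.125

Work:
Check pure NE:
(Ballet, Ballet): (7, 1) - no unilateral deviation beneficial
(Boxing, Boxing): (1, 7) - no unilateral deviation beneficial
Mixed NE: P1 plays Ballet with p = 0.875, P2 plays Ballet with q = 0.125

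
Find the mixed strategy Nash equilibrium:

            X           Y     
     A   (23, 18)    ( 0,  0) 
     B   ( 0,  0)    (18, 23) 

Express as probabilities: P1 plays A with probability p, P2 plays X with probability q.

p = 0.561, q = 0.439

Work:
Find probabilities that make opponent indifferent:
P2 chooses q to make P1 indifferent between A and B
P1 chooses p to make P2 indifferent between X and Y
Mixed NE: P1 plays (A: 0.561, B: 0.439), P2 plays (X: 0.439, Y: 0.561)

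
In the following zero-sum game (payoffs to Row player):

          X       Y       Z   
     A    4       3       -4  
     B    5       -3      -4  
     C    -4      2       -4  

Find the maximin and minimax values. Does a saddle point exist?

Maximin = -4, Minimax = -4, Saddle: True

Work:
Row minimums: [-4, -4, -4] → maximin = -4
Column maximums: [5, 3, -4] → minimax = -4
Saddle point exists! Game value = -4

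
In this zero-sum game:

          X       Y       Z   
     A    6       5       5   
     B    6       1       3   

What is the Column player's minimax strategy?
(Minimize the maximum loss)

Column should play Y or Z (all achieve the minimum), value = 5

Work:
Column player minimizes Row's maximum payoff:
Column X: max payoff to Row = 6
Column Y: max payoff to Row = 5
Column Z: max payoff to Row = 5
Minimum is 5, achieved by columns Y, Z (tied).
Each of Y or Z is a minimax strategy.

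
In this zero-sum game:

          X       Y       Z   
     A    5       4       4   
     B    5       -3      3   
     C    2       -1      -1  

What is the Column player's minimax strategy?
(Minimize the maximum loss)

Column should play Y or Z (all achieve the minimum), value = 4

Work:
Column player minimizes Row's maximum payoff:
Column X: max payoff to Row = 5
Column Y: max payoff to Row = 4
Column Z: max payoff to Row = 4
Minimum is 4, achieved by columns Y, Z (tied).
Each of Y or Z is a minimax strategy.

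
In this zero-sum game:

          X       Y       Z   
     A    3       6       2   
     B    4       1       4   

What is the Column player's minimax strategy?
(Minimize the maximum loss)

Column should play X or Z (all achieve the minimum), value = 4

Work:
Column player minimizes Row's maximum payoff:
Column X: max payoff to Row = 4
Column Y: max payoff to Row = 6
Column Z: max payoff to Row = 4
Minimum is 4, achieved by columns X, Z (tied).
Each of X or Z is a minimax strategy.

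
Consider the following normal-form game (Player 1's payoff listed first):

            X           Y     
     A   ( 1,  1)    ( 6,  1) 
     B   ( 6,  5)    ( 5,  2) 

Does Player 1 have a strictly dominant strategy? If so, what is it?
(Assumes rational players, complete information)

No strictly dominant strategy exists for Player 1

Work:
A strategy strictly dominates another if it gives a strictly higher payoff against every opponent action. Compare each pair of P1's strategies column-by-column:
  A vs B: [1 vs 6, 6 vs 5] → A does not strictly dominate B (column X: 1 ≤ 6)
  B vs A: [6 vs 1, 5 vs 6] → B does not strictly dominate A (column Y: 5 ≤ 6)
No single strategy strictly dominates all others → no strictly dominant strategy.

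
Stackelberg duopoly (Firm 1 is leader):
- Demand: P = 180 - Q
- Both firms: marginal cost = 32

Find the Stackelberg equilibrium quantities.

q₁* (leader) = 74.0, q₂* (follower) = 37.0

Work:
Follower's reaction: q₂ = (a - c - q₁)/2
Leader substitutes: π₁ = q₁·(a - q₁ - (a-c-q₁)/2 - c)
FOC: q₁* = (180 - 32)/2 = 74.00
Then: q₂* = (180 - 32 - 74.0)/2 = 37.00
Leader has first-mover advantage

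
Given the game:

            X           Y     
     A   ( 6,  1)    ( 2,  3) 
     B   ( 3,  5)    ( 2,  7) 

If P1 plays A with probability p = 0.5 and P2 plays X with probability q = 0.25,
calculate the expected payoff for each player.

E[P1] = 2.625, E[P2] = 4.5

Work:
E[P1] = p·q·π₁(A,X) + p·(1-q)·π₁(A,Y) + (1-p)·q·π₁(B,X) + (1-p)·(1-q)·π₁(B,Y)
= 0.5·0.25·6 + 0.5·0.75·2 + 0.5·0.25·3 + 0.5·0.75·2
= 2.625

E[P2] = 4.5 (similar calculation)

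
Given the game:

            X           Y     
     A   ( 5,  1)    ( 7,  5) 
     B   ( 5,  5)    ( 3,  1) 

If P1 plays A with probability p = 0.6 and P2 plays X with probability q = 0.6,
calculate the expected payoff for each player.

E[P1] = 5.16, E[P2] = 2.92

Work:
E[P1] = p·q·π₁(A,X) + p·(1-q)·π₁(A,Y) + (1-p)·q·π₁(B,X) + (1-p)·(1-q)·π₁(B,Y)
= 0.6·0.6·5 + 0.6·0.4·7 + 0.4·0.6·5 + 0.4·0.4·3
= 5.16

E[P2] = 2.92 (similar calculation)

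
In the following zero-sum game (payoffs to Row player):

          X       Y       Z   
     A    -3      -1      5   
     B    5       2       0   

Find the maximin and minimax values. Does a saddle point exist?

Maximin = 0, Minimax = 2, Saddle: False

Work:
Row minimums: [-3, 0] → maximin = 0
Column maximums: [5, 2, 5] → minimax = 2
No saddle point (maximin ≠ minimax). Mixed strategy needed.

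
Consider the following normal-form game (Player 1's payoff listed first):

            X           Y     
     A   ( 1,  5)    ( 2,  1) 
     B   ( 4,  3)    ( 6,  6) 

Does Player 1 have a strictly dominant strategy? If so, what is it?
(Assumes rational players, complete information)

Yes, Player 1's strictly dominant strategy is B

Work:
A strategy strictly dominates another if it gives a strictly higher payoff against every opponent action. Compare each pair of P1's strategies column-by-column:
  A vs B: [1 vs 4, 2 vs 6] → A does not strictly dominate B (column X: 1 ≤ 4)
  B vs A: [4 vs 1, 6 vs 2] → B strictly dominates A
B strictly dominates every other strategy → strictly dominant.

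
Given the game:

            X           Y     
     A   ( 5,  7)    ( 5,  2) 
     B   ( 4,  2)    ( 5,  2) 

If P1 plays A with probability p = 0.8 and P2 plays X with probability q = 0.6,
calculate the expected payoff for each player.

E[P1] = 4.88, E[P2] = 4.4

Work:
E[P1] = p·q·π₁(A,X) + p·(1-q)·π₁(A,Y) + (1-p)·q·π₁(B,X) + (1-p)·(1-q)·π₁(B,Y)
= 0.8·0.6·5 + 0.8·0.4·5 + 0.2·0.6·4 + 0.2·0.4·5
= 4.88

E[P2] = 4.4 (similar calculation)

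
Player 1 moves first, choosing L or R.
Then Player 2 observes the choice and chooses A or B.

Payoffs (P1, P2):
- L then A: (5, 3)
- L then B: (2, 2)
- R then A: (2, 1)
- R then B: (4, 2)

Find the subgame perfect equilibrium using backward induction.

P1 plays L, P2 plays A after L and B after R; Payoff (5, 3)

Work:
Backward induction:
After L: P2 chooses A → P1 gets 5
After R: P2 chooses B → P1 gets 4
P1 chooses L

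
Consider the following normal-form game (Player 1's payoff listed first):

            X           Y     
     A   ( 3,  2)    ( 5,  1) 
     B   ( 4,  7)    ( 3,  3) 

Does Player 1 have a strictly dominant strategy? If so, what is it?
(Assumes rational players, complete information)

No strictly dominant strategy exists for Player 1

Work:
A strategy strictly dominates another if it gives a strictly higher payoff against every opponent action. Compare each pair of P1's strategies column-by-column:
  A vs B: [3 vs 4, 5 vs 3] → A does not strictly dominate B (column X: 3 ≤ 4)
  B vs A: [4 vs 3, 3 vs 5] → B does not strictly dominate A (column Y: 3 ≤ 5)
No single strategy strictly dominates all others → no strictly dominant strategy.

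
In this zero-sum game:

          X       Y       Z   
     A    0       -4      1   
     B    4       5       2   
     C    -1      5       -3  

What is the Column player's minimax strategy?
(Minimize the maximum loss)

Column should play Z, value = 2

Work:
Column player minimizes Row's maximum payoff:
Column X: max payoff to Row = 4
Column Y: max payoff to Row = 5
Column Z: max payoff to Row = 2
Minimum is 2, achieved by column Z.
Minimax strategy: Z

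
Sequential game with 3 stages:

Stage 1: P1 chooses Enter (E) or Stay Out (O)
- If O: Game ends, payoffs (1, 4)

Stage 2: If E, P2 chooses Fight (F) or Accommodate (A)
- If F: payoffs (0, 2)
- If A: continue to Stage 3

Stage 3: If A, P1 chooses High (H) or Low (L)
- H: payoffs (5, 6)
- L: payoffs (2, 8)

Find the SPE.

SPE: (E, A, H); Outcome (5, 6)

Work:
Stage 3: P1 chooses H (5 vs 2)
Stage 2: P2: F->2, A->6 (anticipating H). Choose A
Stage 1: P1: O->1, E->5 (anticipating A, H). Choose E
SPE path: E -> A -> H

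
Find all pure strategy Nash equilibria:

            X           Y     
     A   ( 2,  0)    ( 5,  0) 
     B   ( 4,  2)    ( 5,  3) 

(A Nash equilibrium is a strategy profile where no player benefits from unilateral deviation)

Nash equilibrium: (A, Y), (B, Y)

Work:
Best responses:
  P1 vs X: payoffs [2, 4] → best response B (payoff 4)
  P1 vs Y: payoffs [5, 5] → best response A/B (payoff 5)
  P2 vs A: payoffs [0, 0] → best response X/Y (payoff 0)
  P2 vs B: payoffs [2, 3] → best response Y (payoff 3)
Mutual best responses: (A,Y), (B,Y) → Nash equilibria.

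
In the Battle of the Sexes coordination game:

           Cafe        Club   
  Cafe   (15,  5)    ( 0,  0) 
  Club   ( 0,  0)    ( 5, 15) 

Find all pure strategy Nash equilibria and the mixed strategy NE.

Pure NE: (Cafe, Cafe) and (Club, Club); Mixed NE: p = 0.75, q = 0.25

Work:
Check pure NE:
(Cafe, Cafe): (15, 5) - no unilateral deviation beneficial
(Club, Club): (5, 15) - no unilateral deviation beneficial
Mixed NE: P1 plays Cafe with p = 0.75, P2 plays Cafe with q = 0.25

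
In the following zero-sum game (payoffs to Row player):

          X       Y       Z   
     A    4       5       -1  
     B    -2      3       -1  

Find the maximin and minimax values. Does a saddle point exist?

Maximin = -1, Minimax = -1, Saddle: True

Work:
Row minimums: [-1, -2] → maximin = -1
Column maximums: [4, 5, -1] → minimax = -1
Saddle point exists! Game value = -1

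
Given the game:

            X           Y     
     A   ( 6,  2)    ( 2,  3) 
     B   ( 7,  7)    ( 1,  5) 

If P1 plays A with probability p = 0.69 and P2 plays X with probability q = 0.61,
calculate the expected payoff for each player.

E[P1] = 4.5082, E[P2] = 3.5773

Work:
E[P1] = p·q·π₁(A,X) + p·(1-q)·π₁(A,Y) + (1-p)·q·π₁(B,X) + (1-p)·(1-q)·π₁(B,Y)
= 0.69·0.61·6 + 0.69·0.39·2 + 0.31·0.61·7 + 0.31·0.39·1
= 4.5082

E[P2] = 3.5773 (similar calculation)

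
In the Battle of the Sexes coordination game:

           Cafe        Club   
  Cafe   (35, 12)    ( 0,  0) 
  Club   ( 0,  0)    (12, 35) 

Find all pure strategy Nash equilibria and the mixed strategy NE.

Pure NE: (Cafe, Cafe) and (Club, Club); Mixed NE: p = 0.7447, q = 0.2553

Work:
Check pure NE:
(Cafe, Cafe): (35, 12) - no unilateral deviation beneficial
(Club, Club): (12, 35) - no unilateral deviation beneficial
Mixed NE: P1 plays Cafe with p = 0.7447, P2 plays Cafe with q = 0.2553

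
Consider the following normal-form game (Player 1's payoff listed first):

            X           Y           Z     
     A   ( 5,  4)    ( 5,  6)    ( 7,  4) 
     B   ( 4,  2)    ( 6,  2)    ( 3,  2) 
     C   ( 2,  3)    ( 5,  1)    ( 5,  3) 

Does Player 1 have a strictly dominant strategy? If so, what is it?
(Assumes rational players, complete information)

No strictly dominant strategy exists for Player 1

Work:
A strategy strictly dominates another if it gives a strictly higher payoff against every opponent action. Compare each pair of P1's strategies column-by-column:
  A vs B: [5 vs 4, 5 vs 6, 7 vs 3] → A does not strictly dominate B (column Y: 5 ≤ 6)
  A vs C: [5 vs 2, 5 vs 5, 7 vs 5] → A does not strictly dominate C (column Y: 5 ≤ 5)
  B vs A: [4 vs 5, 6 vs 5, 3 vs 7] → B does not strictly dominate A (column X: 4 ≤ 5)
  B vs C: [4 vs 2, 6 vs 5, 3 vs 5] → B does not strictly dominate C (column Z: 3 ≤ 5)
  C vs A: [2 vs 5, 5 vs 5, 5 vs 7] → C does not strictly dominate A (column X: 2 ≤ 5)
  C vs B: [2 vs 4, 5 vs 6, 5 vs 3] → C does not strictly dominate B (column X: 2 ≤ 4)
No single strategy strictly dominates all others → no strictly dominant strategy.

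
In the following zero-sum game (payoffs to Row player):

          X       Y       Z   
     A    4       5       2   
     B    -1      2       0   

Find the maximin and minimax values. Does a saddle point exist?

Maximin = 2, Minimax = 2, Saddle: True

Work:
Row minimums: [2, -1] → maximin = 2
Column maximums: [4, 5, 2] → minimax = 2
Saddle point exists! Game value = 2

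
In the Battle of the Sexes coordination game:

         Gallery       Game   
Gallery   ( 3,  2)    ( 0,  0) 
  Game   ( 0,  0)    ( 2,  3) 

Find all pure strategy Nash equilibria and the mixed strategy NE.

Pure NE: (Gallery, Gallery) and (Game, Game); Mixed NE: p = 0.6, q = 0.4

Work:
Check pure NE:
(Gallery, Gallery): (3, 2) - no unilateral deviation beneficial
(Game, Game): (2, 3) - no unilateral deviation beneficial
Mixed NE: P1 plays Gallery with p = 0.6, P2 plays Gallery with q = 0.4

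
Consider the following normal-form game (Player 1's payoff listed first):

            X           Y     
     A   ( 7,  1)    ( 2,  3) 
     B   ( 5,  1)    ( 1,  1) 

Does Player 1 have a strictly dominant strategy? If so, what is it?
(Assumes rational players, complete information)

Yes, Player 1's strictly dominant strategy is A

Work:
A strategy strictly dominates another if it gives a strictly higher payoff against every opponent action. Compare each pair of P1's strategies column-by-column:
  A vs B: [7 vs 5, 2 vs 1] → A strictly dominates B
  B vs A: [5 vs 7, 1 vs 2] → B does not strictly dominate A (column X: 5 ≤ 7)
A strictly dominates every other strategy → strictly dominant.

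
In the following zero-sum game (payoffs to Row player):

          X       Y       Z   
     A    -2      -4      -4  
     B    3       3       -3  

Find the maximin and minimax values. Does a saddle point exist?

Maximin = -3, Minimax = -3, Saddle: True

Work:
Row minimums: [-4, -3] → maximin = -3
Column maximums: [3, 3, -3] → minimax = -3
Saddle point exists! Game value = -3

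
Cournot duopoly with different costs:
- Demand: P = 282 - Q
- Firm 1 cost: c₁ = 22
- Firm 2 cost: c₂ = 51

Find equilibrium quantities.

q₁* = 96.33, q₂* = 67.33

Work:
Reaction: q₁ = (282 - 22 - q₂)/2
Reaction: q₂ = (282 - 51 - q₁)/2
Solve simultaneously:
q₁* = (282 - 2×22 + 51)/3 = 96.33
q₂* = (282 - 2×51 + 22)/3 = 67.33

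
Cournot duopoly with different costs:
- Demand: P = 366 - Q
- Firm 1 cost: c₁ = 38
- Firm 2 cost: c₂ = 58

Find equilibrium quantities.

q₁* = 116.0, q₂* = 96.0

Work:
Reaction: q₁ = (366 - 38 - q₂)/2
Reaction: q₂ = (366 - 58 - q₁)/2
Solve simultaneously:
q₁* = (366 - 2×38 + 58)/3 = 116.0
q₂* = (366 - 2×58 + 38)/3 = 96.0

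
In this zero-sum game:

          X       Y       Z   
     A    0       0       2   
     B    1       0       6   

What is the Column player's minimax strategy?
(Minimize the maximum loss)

Column should play Y, value = 0

Work:
Column player minimizes Row's maximum payoff:
Column X: max payoff to Row = 1
Column Y: max payoff to Row = 0
Column Z: max payoff to Row = 6
Minimum is 0, achieved by column Y.
Minimax strategy: Y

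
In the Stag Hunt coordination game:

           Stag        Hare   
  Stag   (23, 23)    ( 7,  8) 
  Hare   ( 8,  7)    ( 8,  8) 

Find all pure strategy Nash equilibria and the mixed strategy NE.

Pure NE: (Stag, Stag) and (Hare, Hare); Mixed NE: p = 0.0625, q = 0.0625

Work:
Check pure NE:
(Stag, Stag): (23, 23) - no unilateral deviation beneficial
(Hare, Hare): (8, 8) - no unilateral deviation beneficial
Mixed NE: P1 plays Stag with p = 0.0625, P2 plays Stag with q = 0.0625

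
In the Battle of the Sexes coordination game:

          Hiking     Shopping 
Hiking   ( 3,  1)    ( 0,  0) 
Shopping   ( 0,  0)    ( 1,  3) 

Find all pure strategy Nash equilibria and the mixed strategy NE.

Pure NE: (Hiking, Hiking) and (Shopping, Shopping); Mixed NE: p = 0.75, q = 0.25

Work:
Check pure NE:
(Hiking, Hiking): (3, 1) - no unilateral deviation beneficial
(Shopping, Shopping): (1, 3) - no unilateral deviation beneficial
Mixed NE: P1 plays Hiking with p = 0.75, P2 plays Hiking with q = 0.25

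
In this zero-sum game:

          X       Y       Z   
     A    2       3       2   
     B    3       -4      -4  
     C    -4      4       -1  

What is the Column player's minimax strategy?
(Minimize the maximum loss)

Column should play Z, value = 2

Work:
Column player minimizes Row's maximum payoff:
Column X: max payoff to Row = 3
Column Y: max payoff to Row = 4
Column Z: max payoff to Row = 2
Minimum is 2, achieved by column Z.
Minimax strategy: Z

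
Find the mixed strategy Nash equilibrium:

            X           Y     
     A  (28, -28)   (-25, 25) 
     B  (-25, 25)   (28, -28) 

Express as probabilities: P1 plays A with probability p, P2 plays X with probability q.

p = 0.5, q = 0.5

Work:
Find probabilities that make opponent indifferent:
P2 chooses q to make P1 indifferent between A and B
P1 chooses p to make P2 indifferent between X and Y
Mixed NE: P1 plays (A: 0.5, B: 0.5), P2 plays (X: 0.5, Y: 0.5)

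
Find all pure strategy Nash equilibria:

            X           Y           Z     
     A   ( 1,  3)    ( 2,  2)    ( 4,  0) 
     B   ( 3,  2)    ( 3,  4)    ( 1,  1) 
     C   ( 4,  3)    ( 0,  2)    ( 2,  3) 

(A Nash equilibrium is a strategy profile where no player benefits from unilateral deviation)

Nash equilibrium: (B, Y), (C, X)

Work:
Best responses:
  P1 vs X: payoffs [1, 3, 4] → best response C (payoff 4)
  P1 vs Y: payoffs [2, 3, 0] → best response B (payoff 3)
  P1 vs Z: payoffs [4, 1, 2] → best response A (payoff 4)
  P2 vs A: payoffs [3, 2, 0] → best response X (payoff 3)
  P2 vs B: payoffs [2, 4, 1] → best response Y (payoff 4)
  P2 vs C: payoffs [3, 2, 3] → best response X/Z (payoff 3)
Mutual best responses: (B,Y), (C,X) → Nash equilibria.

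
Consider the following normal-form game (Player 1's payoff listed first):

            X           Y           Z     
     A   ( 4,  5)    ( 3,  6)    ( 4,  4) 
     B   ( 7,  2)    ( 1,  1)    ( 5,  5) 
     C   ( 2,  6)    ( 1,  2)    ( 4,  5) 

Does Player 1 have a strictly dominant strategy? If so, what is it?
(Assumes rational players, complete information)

No strictly dominant strategy exists for Player 1

Work:
A strategy strictly dominates another if it gives a strictly higher payoff against every opponent action. Compare each pair of P1's strategies column-by-column:
  A vs B: [4 vs 7, 3 vs 1, 4 vs 5] → A does not strictly dominate B (column X: 4 ≤ 7)
  A vs C: [4 vs 2, 3 vs 1, 4 vs 4] → A does not strictly dominate C (column Z: 4 ≤ 4)
  B vs A: [7 vs 4, 1 vs 3, 5 vs 4] → B does not strictly dominate A (column Y: 1 ≤ 3)
  B vs C: [7 vs 2, 1 vs 1, 5 vs 4] → B does not strictly dominate C (column Y: 1 ≤ 1)
  C vs A: [2 vs 4, 1 vs 3, 4 vs 4] → C does not strictly dominate A (column X: 2 ≤ 4)
  C vs B: [2 vs 7, 1 vs 1, 4 vs 5] → C does not strictly dominate B (column X: 2 ≤ 7)
No single strategy strictly dominates all others → no strictly dominant strategy.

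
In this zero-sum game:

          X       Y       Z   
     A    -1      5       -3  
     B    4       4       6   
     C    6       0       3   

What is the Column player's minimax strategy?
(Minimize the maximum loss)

Column should play Y, value = 5

Work:
Column player minimizes Row's maximum payoff:
Column X: max payoff to Row = 6
Column Y: max payoff to Row = 5
Column Z: max payoff to Row = 6
Minimum is 5, achieved by column Y.
Minimax strategy: Y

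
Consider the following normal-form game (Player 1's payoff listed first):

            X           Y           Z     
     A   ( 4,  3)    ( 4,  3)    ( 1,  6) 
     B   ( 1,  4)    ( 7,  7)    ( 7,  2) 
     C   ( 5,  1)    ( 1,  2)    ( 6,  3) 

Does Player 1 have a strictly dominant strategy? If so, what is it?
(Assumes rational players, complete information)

No strictly dominant strategy exists for Player 1

Work:
A strategy strictly dominates another if it gives a strictly higher payoff against every opponent action. Compare each pair of P1's strategies column-by-column:
  A vs B: [4 vs 1, 4 vs 7, 1 vs 7] → A does not strictly dominate B (column Y: 4 ≤ 7)
  A vs C: [4 vs 5, 4 vs 1, 1 vs 6] → A does not strictly dominate C (column X: 4 ≤ 5)
  B vs A: [1 vs 4, 7 vs 4, 7 vs 1] → B does not strictly dominate A (column X: 1 ≤ 4)
  B vs C: [1 vs 5, 7 vs 1, 7 vs 6] → B does not strictly dominate C (column X: 1 ≤ 5)
  C vs A: [5 vs 4, 1 vs 4, 6 vs 1] → C does not strictly dominate A (column Y: 1 ≤ 4)
  C vs B: [5 vs 1, 1 vs 7, 6 vs 7] → C does not strictly dominate B (column Y: 1 ≤ 7)
No single strategy strictly dominates all others → no strictly dominant strategy.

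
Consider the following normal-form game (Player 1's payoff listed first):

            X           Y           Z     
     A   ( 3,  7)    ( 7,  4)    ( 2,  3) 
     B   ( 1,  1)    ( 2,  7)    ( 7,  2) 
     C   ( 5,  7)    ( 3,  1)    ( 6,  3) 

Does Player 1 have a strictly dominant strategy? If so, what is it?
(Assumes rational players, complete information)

No strictly dominant strategy exists for Player 1

Work:
A strategy strictly dominates another if it gives a strictly higher payoff against every opponent action. Compare each pair of P1's strategies column-by-column:
  A vs B: [3 vs 1, 7 vs 2, 2 vs 7] → A does not strictly dominate B (column Z: 2 ≤ 7)
  A vs C: [3 vs 5, 7 vs 3, 2 vs 6] → A does not strictly dominate C (column X: 3 ≤ 5)
  B vs A: [1 vs 3, 2 vs 7, 7 vs 2] → B does not strictly dominate A (column X: 1 ≤ 3)
  B vs C: [1 vs 5, 2 vs 3, 7 vs 6] → B does not strictly dominate C (column X: 1 ≤ 5)
  C vs A: [5 vs 3, 3 vs 7, 6 vs 2] → C does not strictly dominate A (column Y: 3 ≤ 7)
  C vs B: [5 vs 1, 3 vs 2, 6 vs 7] → C does not strictly dominate B (column Z: 6 ≤ 7)
No single strategy strictly dominates all others → no strictly dominant strategy.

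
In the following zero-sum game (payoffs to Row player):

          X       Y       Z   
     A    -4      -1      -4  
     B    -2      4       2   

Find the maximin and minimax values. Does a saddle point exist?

Maximin = -2, Minimax = -2, Saddle: True

Work:
Row minimums: [-4, -2] → maximin = -2
Column maximums: [-2, 4, 2] → minimax = -2
Saddle point exists! Game value = -2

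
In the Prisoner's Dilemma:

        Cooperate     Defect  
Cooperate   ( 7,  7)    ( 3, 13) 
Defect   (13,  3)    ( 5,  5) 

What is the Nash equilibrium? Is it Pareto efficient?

(Defect, Defect) is NE; not Pareto efficient

Work:
Defect dominates Cooperate for both players:
If P2 cooperates: Defect (13) > Cooperate (7)
If P2 defects: Defect (5) > Cooperate (3)
NE: (Defect, Defect) with payoff (5, 5)
But (Cooperate, Cooperate) = (7, 7) Pareto dominates (5, 5)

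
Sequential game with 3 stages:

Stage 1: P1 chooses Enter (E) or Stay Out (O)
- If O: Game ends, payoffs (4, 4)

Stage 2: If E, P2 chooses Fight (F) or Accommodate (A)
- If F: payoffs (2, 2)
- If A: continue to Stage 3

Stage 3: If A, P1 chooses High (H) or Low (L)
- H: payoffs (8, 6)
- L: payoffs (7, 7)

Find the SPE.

SPE: (E, A, H); Outcome (8, 6)

Work:
Stage 3: P1 chooses H (8 vs 7)
Stage 2: P2: F->2, A->6 (anticipating H). Choose A
Stage 1: P1: O->4, E->8 (anticipating A, H). Choose E
SPE path: E -> A -> H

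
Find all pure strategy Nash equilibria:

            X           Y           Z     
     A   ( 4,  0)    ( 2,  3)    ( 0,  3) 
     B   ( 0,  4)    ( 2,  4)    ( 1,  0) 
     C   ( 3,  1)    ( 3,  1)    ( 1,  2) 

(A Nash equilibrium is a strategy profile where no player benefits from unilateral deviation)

Nash equilibrium: (C, Z)

Work:
Best responses:
  P1 vs X: payoffs [4, 0, 3] → best response A (payoff 4)
  P1 vs Y: payoffs [2, 2, 3] → best response C (payoff 3)
  P1 vs Z: payoffs [0, 1, 1] → best response B/C (payoff 1)
  P2 vs A: payoffs [0, 3, 3] → best response Y/Z (payoff 3)
  P2 vs B: payoffs [4, 4, 0] → best response X/Y (payoff 4)
  P2 vs C: payoffs [1, 1, 2] → best response Z (payoff 2)
Mutual best responses: (C,Z) → Nash equilibria.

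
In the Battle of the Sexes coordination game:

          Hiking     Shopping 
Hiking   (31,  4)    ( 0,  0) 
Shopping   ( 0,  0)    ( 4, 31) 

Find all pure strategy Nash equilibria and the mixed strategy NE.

Pure NE: (Hiking, Hiking) and (Shopping, Shopping); Mixed NE: p = 0.8857, q = 0.1143

Work:
Check pure NE:
(Hiking, Hiking): (31, 4) - no unilateral deviation beneficial
(Shopping, Shopping): (4, 31) - no unilateral deviation beneficial
Mixed NE: P1 plays Hiking with p = 0.8857, P2 plays Hiking with q = 0.1143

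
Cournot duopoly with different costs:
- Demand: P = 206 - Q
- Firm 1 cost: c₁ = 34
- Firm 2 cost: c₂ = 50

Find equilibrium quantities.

q₁* = 62.67, q₂* = 46.67

Work:
Reaction: q₁ = (206 - 34 - q₂)/2
Reaction: q₂ = (206 - 50 - q₁)/2
Solve simultaneously:
q₁* = (206 - 2×34 + 50)/3 = 62.67
q₂* = (206 - 2×50 + 34)/3 = 46.67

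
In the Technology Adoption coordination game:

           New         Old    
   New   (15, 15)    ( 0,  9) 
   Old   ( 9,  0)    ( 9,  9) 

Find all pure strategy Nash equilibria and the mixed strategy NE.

Pure NE: (New, New) and (Old, Old); Mixed NE: p = 0.6, q = 0.6

Work:
Check pure NE:
(New, New): (15, 15) - no unilateral deviation beneficial
(Old, Old): (9, 9) - no unilateral deviation beneficial
Mixed NE: P1 plays New with p = 0.6, P2 plays New with q = 0.6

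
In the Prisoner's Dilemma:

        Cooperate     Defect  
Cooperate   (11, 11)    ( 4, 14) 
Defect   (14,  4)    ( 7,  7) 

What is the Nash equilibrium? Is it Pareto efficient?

(Defect, Defect) is NE; not Pareto efficient

Work:
Defect dominates Cooperate for both players:
If P2 cooperates: Defect (14) > Cooperate (11)
If P2 defects: Defect (7) > Cooperate (4)
NE: (Defect, Defect) with payoff (7, 7)
But (Cooperate, Cooperate) = (11, 11) Pareto dominates (7, 7)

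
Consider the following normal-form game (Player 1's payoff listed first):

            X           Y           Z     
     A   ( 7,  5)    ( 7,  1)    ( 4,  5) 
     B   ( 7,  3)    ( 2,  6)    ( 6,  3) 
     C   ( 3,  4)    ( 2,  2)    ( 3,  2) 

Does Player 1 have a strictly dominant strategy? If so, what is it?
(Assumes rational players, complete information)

No strictly dominant strategy exists for Player 1

Work:
A strategy strictly dominates another if it gives a strictly higher payoff against every opponent action. Compare each pair of P1's strategies column-by-column:
  A vs B: [7 vs 7, 7 vs 2, 4 vs 6] → A does not strictly dominate B (column X: 7 ≤ 7)
  A vs C: [7 vs 3, 7 vs 2, 4 vs 3] → A strictly dominates C
  B vs A: [7 vs 7, 2 vs 7, 6 vs 4] → B does not strictly dominate A (column X: 7 ≤ 7)
  B vs C: [7 vs 3, 2 vs 2, 6 vs 3] → B does not strictly dominate C (column Y: 2 ≤ 2)
  C vs A: [3 vs 7, 2 vs 7, 3 vs 4] → C does not strictly dominate A (column X: 3 ≤ 7)
  C vs B: [3 vs 7, 2 vs 2, 3 vs 6] → C does not strictly dominate B (column X: 3 ≤ 7)
No single strategy strictly dominates all others → no strictly dominant strategy.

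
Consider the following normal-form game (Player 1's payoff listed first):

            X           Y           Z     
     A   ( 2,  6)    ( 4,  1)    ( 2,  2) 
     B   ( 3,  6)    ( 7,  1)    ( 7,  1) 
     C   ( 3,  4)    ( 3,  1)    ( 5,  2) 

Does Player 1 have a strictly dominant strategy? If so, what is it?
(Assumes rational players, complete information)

No strictly dominant strategy exists for Player 1

Work:
A strategy strictly dominates another if it gives a strictly higher payoff against every opponent action. Compare each pair of P1's strategies column-by-column:
  A vs B: [2 vs 3, 4 vs 7, 2 vs 7] → A does not strictly dominate B (column X: 2 ≤ 3)
  A vs C: [2 vs 3, 4 vs 3, 2 vs 5] → A does not strictly dominate C (column X: 2 ≤ 3)
  B vs A: [3 vs 2, 7 vs 4, 7 vs 2] → B strictly dominates A
  B vs C: [3 vs 3, 7 vs 3, 7 vs 5] → B does not strictly dominate C (column X: 3 ≤ 3)
  C vs A: [3 vs 2, 3 vs 4, 5 vs 2] → C does not strictly dominate A (column Y: 3 ≤ 4)
  C vs B: [3 vs 3, 3 vs 7, 5 vs 7] → C does not strictly dominate B (column X: 3 ≤ 3)
No single strategy strictly dominates all others → no strictly dominant strategy.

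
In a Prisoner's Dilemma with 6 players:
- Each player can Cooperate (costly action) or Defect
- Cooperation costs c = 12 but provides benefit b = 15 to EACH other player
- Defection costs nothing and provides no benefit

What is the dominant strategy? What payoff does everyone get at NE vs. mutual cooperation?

Dominant: Defect; NE payoff = 0; Coop payoff = 63

Work:
Defect dominates (saves cost c = 12, benefit to others is external)
NE: All defect → everyone gets 0
If all cooperate: each receives (5)×15 - 12 = 63
Social dilemma: 63 > 0 but NE gives 0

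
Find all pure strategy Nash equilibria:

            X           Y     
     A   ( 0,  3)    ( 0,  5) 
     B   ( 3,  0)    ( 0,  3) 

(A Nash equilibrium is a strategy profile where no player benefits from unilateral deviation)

Nash equilibrium: (A, Y), (B, Y)

Work:
Best responses:
  P1 vs X: payoffs [0, 3] → best response B (payoff 3)
  P1 vs Y: payoffs [0, 0] → best response A/B (payoff 0)
  P2 vs A: payoffs [3, 5] → best response Y (payoff 5)
  P2 vs B: payoffs [0, 3] → best response Y (payoff 3)
Mutual best responses: (A,Y), (B,Y) → Nash equilibria.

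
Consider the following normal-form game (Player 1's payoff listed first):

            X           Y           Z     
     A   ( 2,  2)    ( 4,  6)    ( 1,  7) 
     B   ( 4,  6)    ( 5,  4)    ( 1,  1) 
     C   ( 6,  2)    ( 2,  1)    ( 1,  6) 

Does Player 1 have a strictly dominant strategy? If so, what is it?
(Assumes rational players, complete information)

No strictly dominant strategy exists for Player 1

Work:
A strategy strictly dominates another if it gives a strictly higher payoff against every opponent action. Compare each pair of P1's strategies column-by-column:
  A vs B: [2 vs 4, 4 vs 5, 1 vs 1] → A does not strictly dominate B (column X: 2 ≤ 4)
  A vs C: [2 vs 6, 4 vs 2, 1 vs 1] → A does not strictly dominate C (column X: 2 ≤ 6)
  B vs A: [4 vs 2, 5 vs 4, 1 vs 1] → B does not strictly dominate A (column Z: 1 ≤ 1)
  B vs C: [4 vs 6, 5 vs 2, 1 vs 1] → B does not strictly dominate C (column X: 4 ≤ 6)
  C vs A: [6 vs 2, 2 vs 4, 1 vs 1] → C does not strictly dominate A (column Y: 2 ≤ 4)
  C vs B: [6 vs 4, 2 vs 5, 1 vs 1] → C does not strictly dominate B (column Y: 2 ≤ 5)
No single strategy strictly dominates all others → no strictly dominant strategy.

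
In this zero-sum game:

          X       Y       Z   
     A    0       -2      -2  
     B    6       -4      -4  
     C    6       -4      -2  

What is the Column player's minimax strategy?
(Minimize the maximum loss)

Column should play Y or Z (all achieve the minimum), value = -2

Work:
Column player minimizes Row's maximum payoff:
Column X: max payoff to Row = 6
Column Y: max payoff to Row = -2
Column Z: max payoff to Row = -2
Minimum is -2, achieved by columns Y, Z (tied).
Each of Y or Z is a minimax strategy.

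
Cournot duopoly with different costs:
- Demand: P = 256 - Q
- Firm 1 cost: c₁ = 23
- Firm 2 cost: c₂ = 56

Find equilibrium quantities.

q₁* = 88.67, q₂* = 55.67

Work:
Reaction: q₁ = (256 - 23 - q₂)/2
Reaction: q₂ = (256 - 56 - q₁)/2
Solve simultaneously:
q₁* = (256 - 2×23 + 56)/3 = 88.67
q₂* = (256 - 2×56 + 23)/3 = 55.67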